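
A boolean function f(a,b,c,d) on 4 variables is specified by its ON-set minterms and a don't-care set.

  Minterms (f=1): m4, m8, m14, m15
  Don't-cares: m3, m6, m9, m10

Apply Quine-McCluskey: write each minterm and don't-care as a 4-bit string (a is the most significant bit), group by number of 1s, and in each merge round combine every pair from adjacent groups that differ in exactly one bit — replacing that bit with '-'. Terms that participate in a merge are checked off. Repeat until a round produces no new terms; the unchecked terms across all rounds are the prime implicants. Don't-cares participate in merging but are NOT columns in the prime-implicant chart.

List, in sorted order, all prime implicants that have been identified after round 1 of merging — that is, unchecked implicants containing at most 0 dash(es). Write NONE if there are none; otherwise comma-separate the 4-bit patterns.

0011

[col 0] 0011, 0100*, 0110*, 1000*, 1001*, 1010*, 1110*, 1111*
[col 1] -110, 01-0, 1-10, 10-0, 100-, 111-
Prime implicants: -110, 0011, 01-0, 1-10, 10-0, 100-, 111-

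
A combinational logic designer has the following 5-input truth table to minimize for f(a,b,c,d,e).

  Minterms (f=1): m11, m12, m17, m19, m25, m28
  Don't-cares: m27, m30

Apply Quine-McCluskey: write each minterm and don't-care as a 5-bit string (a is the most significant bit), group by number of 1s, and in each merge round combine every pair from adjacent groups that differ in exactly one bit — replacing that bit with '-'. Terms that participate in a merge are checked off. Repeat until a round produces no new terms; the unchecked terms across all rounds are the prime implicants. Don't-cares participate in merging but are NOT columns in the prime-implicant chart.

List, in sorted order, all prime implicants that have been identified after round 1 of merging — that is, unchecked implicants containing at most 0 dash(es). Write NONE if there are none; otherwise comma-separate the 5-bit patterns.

NONE

size-2^0 implicants → 01011(✓)  01100(✓)  10001(✓)  10011(✓)  11001(✓)  11011(✓)  11100(✓)  11110(✓)
size-2^1 implicants → -1011  -1100  1-001(✓)  1-011(✓)  100-1(✓)  110-1(✓)  111-0
size-2^2 implicants → 1-0-1
Unchecked terms (primes): -1011, -1100, 1-0-1, 111-0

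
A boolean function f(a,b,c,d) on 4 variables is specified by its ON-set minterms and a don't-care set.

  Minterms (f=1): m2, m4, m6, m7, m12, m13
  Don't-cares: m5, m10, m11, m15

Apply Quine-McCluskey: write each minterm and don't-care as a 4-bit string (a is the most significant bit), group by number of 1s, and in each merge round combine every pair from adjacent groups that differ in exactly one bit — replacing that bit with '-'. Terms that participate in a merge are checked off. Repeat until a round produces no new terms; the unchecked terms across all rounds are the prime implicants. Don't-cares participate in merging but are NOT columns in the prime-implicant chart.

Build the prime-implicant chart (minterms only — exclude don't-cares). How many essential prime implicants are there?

1

size-2^0 implicants → 0010(✓)  0100(✓)  0101(✓)  0110(✓)  0111(✓)  1010(✓)  1011(✓)  1100(✓)  1101(✓)  1111(✓)
size-2^1 implicants → -010  -100(✓)  -101(✓)  -111(✓)  0-10  01-0(✓)  01-1(✓)  010-(✓)  011-(✓)  1-11  101-  11-1(✓)  110-(✓)
size-2^2 implicants → -1-1  -10-  01--
Unchecked terms (primes): -010, -1-1, -10-, 0-10, 01--, 1-11, 101-
Minterm coverage:
  m2 ⊆ -010,0-10
  m4 ⊆ -10-,01--
  m6 ⊆ 0-10,01--
  m7 ⊆ -1-1,01--
  m12 ⊆ -10- [E]
  m13 ⊆ -1-1,-10-
E = {-10-}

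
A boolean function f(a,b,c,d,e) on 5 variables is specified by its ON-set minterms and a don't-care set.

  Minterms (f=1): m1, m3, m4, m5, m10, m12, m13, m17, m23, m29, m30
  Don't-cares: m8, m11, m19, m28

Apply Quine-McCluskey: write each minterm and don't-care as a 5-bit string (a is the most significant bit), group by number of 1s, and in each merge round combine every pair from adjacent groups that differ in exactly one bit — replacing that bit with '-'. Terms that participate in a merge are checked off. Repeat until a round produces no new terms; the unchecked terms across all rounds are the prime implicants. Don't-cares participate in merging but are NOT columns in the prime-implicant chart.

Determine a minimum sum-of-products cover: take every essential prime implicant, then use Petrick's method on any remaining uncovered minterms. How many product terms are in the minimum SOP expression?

6

[col 0] 00001*, 00011*, 00100*, 00101*, 01000*, 01010*, 01011*, 01100*, 01101*, 10001*, 10011*, 10111*, 11100*, 11101*, 11110*
[col 1] -0001*, -0011*, -1100*, -1101*, 0-011, 0-100*, 0-101*, 00-01, 000-1*, 0010-*, 01-00, 010-0, 0101-, 0110-*, 10-11, 100-1*, 111-0, 1110-*
[col 2] -00-1, -110-, 0-10-
Prime implicants: -00-1, -110-, 0-011, 0-10-, 00-01, 01-00, 010-0, 0101-, 10-11, 111-0
PI chart (minterm → PIs covering it):
  1 | -00-1,00-01
  3 | -00-1,0-011
  4 | 0-10-  (sole → essential)
  5 | 0-10-,00-01
  10 | 010-0,0101-
  12 | -110-,0-10-,01-00
  13 | -110-,0-10-
  17 | -00-1  (sole → essential)
  23 | 10-11  (sole → essential)
  29 | -110-  (sole → essential)
  30 | 111-0  (sole → essential)
Essential prime implicants: -00-1, -110-, 0-10-, 10-11, 111-0
Petrick residual → 010-0
Minimum SOP uses 6 PIs: b'c'e + bcd' + a'cd' + a'bc'e' + ab'de + abce'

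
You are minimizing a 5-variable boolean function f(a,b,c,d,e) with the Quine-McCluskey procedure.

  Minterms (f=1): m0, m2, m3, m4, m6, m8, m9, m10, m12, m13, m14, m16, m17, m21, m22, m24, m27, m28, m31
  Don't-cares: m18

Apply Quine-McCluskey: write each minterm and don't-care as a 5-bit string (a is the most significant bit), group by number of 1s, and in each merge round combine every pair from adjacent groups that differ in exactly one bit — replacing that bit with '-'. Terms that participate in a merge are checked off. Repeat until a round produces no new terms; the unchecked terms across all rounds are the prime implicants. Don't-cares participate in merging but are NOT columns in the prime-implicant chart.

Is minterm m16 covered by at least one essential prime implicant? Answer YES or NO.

NO

[col 0] 00000*, 00010*, 00011*, 00100*, 00110*, 01000*, 01001*, 01010*, 01100*, 01101*, 01110*, 10000*, 10001*, 10010*, 10101*, 10110*, 11000*, 11011*, 11100*, 11111*
[col 1] -0000*, -0010*, -0110*, -1000*, -1100*, 0-000*, 0-010*, 0-100*, 0-110*, 00-00*, 00-10*, 000-0*, 0001-, 001-0*, 01-00*, 01-01*, 01-10*, 010-0*, 0100-*, 011-0*, 0110-*, 1-000*, 10-01, 10-10*, 100-0*, 1000-, 11-00*, 11-11
[col 2] --000, -0-10, -00-0, -1-00, 0--00*, 0--10*, 0-0-0*, 0-1-0*, 00--0*, 01--0*, 01-0-
[col 3] 0---0
Prime implicants: --000, -0-10, -00-0, -1-00, 0---0, 0001-, 01-0-, 10-01, 1000-, 11-11
PI chart (minterm → PIs covering it):
  0 | --000,-00-0,0---0
  2 | -0-10,-00-0,0---0,0001-
  3 | 0001-  (sole → essential)
  4 | 0---0  (sole → essential)
  6 | -0-10,0---0
  8 | --000,-1-00,0---0,01-0-
  9 | 01-0-  (sole → essential)
  10 | 0---0  (sole → essential)
  12 | -1-00,0---0,01-0-
  13 | 01-0-  (sole → essential)
  14 | 0---0  (sole → essential)
  16 | --000,-00-0,1000-
  17 | 10-01,1000-
  21 | 10-01  (sole → essential)
  22 | -0-10  (sole → essential)
  24 | --000,-1-00
  27 | 11-11  (sole → essential)
  28 | -1-00  (sole → essential)
  31 | 11-11  (sole → essential)
Essential prime implicants: -0-10, -1-00, 0---0, 0001-, 01-0-, 10-01, 11-11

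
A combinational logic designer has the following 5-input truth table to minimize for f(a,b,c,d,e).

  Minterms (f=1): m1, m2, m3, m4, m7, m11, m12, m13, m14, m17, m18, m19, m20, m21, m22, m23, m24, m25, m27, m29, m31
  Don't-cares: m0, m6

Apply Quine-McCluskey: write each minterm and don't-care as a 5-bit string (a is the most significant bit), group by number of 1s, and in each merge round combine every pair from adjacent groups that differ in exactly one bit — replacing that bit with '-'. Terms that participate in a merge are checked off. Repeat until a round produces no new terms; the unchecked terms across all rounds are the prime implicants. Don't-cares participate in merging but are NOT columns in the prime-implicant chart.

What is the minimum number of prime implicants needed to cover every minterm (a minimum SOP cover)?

Round 0: 00000✓ 00001✓ 00010✓ 00011✓ 00100✓ 00110✓ 00111✓ 01011✓ 01100✓ 01101✓ 01110✓ 10001✓ 10010✓ 10011✓ 10100✓ 10101✓ 10110✓ 10111✓ 11000✓ 11001✓ 11011✓ 11101✓ 11111✓
Round 1: -0001✓ -0010✓ -0011✓ -0100✓ -0110✓ -0111✓ -1011✓ -1101 0-011✓ 0-100✓ 0-110✓ 00-00✓ 00-10✓ 00-11✓ 000-0✓ 000-1✓ 0000-✓ 0001-✓ 001-0✓ 0011-✓ 011-0✓ 0110- 1-001✓ 1-011✓ 1-101✓ 1-111✓ 10-01✓ 10-10✓ 10-11✓ 100-1✓ 1001-✓ 101-0✓ 101-1✓ 1010-✓ 1011-✓ 11-01✓ 11-11✓ 110-1✓ 1100- 111-1✓
Round 2: --011 -0-10✓ -0-11✓ -00-1 -001-✓ -01-0 -011-✓ 0-1-0 00--0 00-1-✓ 000-- 1--01✓ 1--11✓ 1-0-1✓ 1-1-1✓ 10--1✓ 10-1-✓ 101-- 11--1✓
Round 3: -0-1- 1---1
PIs = {--011, -0-1-, -00-1, -01-0, -1101, 0-1-0, 00--0, 000--, 0110-, 1---1, 101--, 1100-}
Coverage chart:
  m1: -00-1,000--
  m2: -0-1-,00--0,000--
  m3: --011,-0-1-,-00-1,000--
  m4: -01-0,0-1-0,00--0
  m7: -0-1- ←essential
  m11: --011 ←essential
  m12: 0-1-0,0110-
  m13: -1101,0110-
  m14: 0-1-0 ←essential
  m17: -00-1,1---1
  m18: -0-1- ←essential
  m19: --011,-0-1-,-00-1,1---1
  m20: -01-0,101--
  m21: 1---1,101--
  m22: -0-1-,-01-0,101--
  m23: -0-1-,1---1,101--
  m24: 1100- ←essential
  m25: 1---1,1100-
  m27: --011,1---1
  m29: -1101,1---1
  m31: 1---1 ←essential
Essential: --011, -0-1-, 0-1-0, 1---1, 1100-
Petrick residual → -00-1, -01-0, -1101
Min cover (8 terms): c'de + b'd + b'c'e + b'ce' + bcd'e + a'ce' + ae + abc'd'

8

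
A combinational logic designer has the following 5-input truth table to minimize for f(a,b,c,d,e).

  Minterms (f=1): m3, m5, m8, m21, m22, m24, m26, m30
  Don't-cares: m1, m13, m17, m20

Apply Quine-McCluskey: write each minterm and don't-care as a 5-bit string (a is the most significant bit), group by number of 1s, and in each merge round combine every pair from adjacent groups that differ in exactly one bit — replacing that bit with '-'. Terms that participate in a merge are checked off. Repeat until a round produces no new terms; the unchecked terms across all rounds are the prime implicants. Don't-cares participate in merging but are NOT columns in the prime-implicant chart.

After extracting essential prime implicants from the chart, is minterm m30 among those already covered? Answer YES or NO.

NO

size-2^0 implicants → 00001(✓)  00011(✓)  00101(✓)  01000(✓)  01101(✓)  10001(✓)  10100(✓)  10101(✓)  10110(✓)  11000(✓)  11010(✓)  11110(✓)
size-2^1 implicants → -0001(✓)  -0101(✓)  -1000  0-101  00-01(✓)  000-1  1-110  10-01(✓)  101-0  1010-  11-10  110-0
size-2^2 implicants → -0-01
Unchecked terms (primes): -0-01, -1000, 0-101, 000-1, 1-110, 101-0, 1010-, 11-10, 110-0
Minterm coverage:
  m3 ⊆ 000-1 [E]
  m5 ⊆ -0-01,0-101
  m8 ⊆ -1000 [E]
  m21 ⊆ -0-01,1010-
  m22 ⊆ 1-110,101-0
  m24 ⊆ -1000,110-0
  m26 ⊆ 11-10,110-0
  m30 ⊆ 1-110,11-10
E = {-1000, 000-1}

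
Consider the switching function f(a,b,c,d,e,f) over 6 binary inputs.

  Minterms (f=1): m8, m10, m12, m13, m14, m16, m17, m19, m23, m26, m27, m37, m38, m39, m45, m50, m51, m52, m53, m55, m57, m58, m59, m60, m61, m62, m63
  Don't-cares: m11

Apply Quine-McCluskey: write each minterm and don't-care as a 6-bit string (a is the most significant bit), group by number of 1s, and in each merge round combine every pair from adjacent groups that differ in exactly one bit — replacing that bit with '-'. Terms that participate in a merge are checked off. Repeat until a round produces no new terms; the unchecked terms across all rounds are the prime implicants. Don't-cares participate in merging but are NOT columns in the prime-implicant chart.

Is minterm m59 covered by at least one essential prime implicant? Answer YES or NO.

Round 0: 001000✓ 001010✓ 001011✓ 001100✓ 001101✓ 001110✓ 010000✓ 010001✓ 010011✓ 010111✓ 011010✓ 011011✓ 100101✓ 100110✓ 100111✓ 101101✓ 110010✓ 110011✓ 110100✓ 110101✓ 110111✓ 111001✓ 111010✓ 111011✓ 111100✓ 111101✓ 111110✓ 111111✓
Round 1: -01101 -10011✓ -10111✓ -11010✓ -11011✓ 0-1010✓ 0-1011✓ 001-00✓ 001-10✓ 0010-0✓ 00101-✓ 0011-0✓ 00110- 01-011✓ 010-11✓ 0100-1 01000- 01101-✓ 1-0101✓ 1-0111✓ 1-1101✓ 10-101✓ 1001-1✓ 10011- 11-010✓ 11-011✓ 11-100✓ 11-101✓ 11-111✓ 110-11✓ 11001-✓ 1101-1✓ 11010-✓ 111-01✓ 111-10✓ 111-11✓ 1110-1✓ 11101-✓ 1111-0✓ 1111-1✓ 11110-✓ 11111-✓
Round 2: -1-011 -10-11 -1101- 0-101- 001--0 1--101 1-01-1 11--11 11-01- 11-1-1 11-10- 111--1 111-1- 1111--
PIs = {-01101, -1-011, -10-11, -1101-, 0-101-, 001--0, 00110-, 0100-1, 01000-, 1--101, 1-01-1, 10011-, 11--11, 11-01-, 11-1-1, 11-10-, 111--1, 111-1-, 1111--}
Coverage chart:
  m8: 001--0 ←essential
  m10: 0-101-,001--0
  m12: 001--0,00110-
  m13: -01101,00110-
  m14: 001--0 ←essential
  m16: 01000- ←essential
  m17: 0100-1,01000-
  m19: -1-011,-10-11,0100-1
  m23: -10-11 ←essential
  m26: -1101-,0-101-
  m27: -1-011,-1101-,0-101-
  m37: 1--101,1-01-1
  m38: 10011- ←essential
  m39: 1-01-1,10011-
  m45: -01101,1--101
  m50: 11-01- ←essential
  m51: -1-011,-10-11,11--11,11-01-
  m52: 11-10- ←essential
  m53: 1--101,1-01-1,11-1-1,11-10-
  m55: -10-11,1-01-1,11--11,11-1-1
  m57: 111--1 ←essential
  m58: -1101-,11-01-,111-1-
  m59: -1-011,-1101-,11--11,11-01-,111--1,111-1-
  m60: 11-10-,1111--
  m61: 1--101,11-1-1,11-10-,111--1,1111--
  m62: 111-1-,1111--
  m63: 11--11,11-1-1,111--1,111-1-,1111--
Essential: -10-11, 001--0, 01000-, 10011-, 11-01-, 11-10-, 111--1

YES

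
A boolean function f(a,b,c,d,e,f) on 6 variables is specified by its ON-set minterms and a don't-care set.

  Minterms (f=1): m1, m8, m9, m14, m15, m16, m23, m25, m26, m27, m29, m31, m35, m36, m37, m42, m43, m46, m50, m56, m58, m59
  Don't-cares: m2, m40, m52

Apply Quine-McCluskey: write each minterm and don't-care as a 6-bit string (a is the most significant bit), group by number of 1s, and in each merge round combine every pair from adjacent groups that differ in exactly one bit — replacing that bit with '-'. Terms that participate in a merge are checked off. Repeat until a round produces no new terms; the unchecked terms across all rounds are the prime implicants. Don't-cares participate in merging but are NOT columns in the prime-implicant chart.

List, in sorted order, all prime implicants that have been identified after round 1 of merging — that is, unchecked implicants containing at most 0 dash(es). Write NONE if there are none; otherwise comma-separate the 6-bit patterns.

000010, 010000

Round 0: 000001✓ 000010 001000✓ 001001✓ 001110✓ 001111✓ 010000 010111✓ 011001✓ 011010✓ 011011✓ 011101✓ 011111✓ 100011✓ 100100✓ 100101✓ 101000✓ 101010✓ 101011✓ 101110✓ 110010✓ 110100✓ 111000✓ 111010✓ 111011✓
Round 1: -01000 -01110 -11010✓ -11011✓ 0-1001 0-1111 00-001 00100- 00111- 01-111 011-01✓ 011-11✓ 0110-1✓ 01101-✓ 0111-1✓ 1-0100 1-1000✓ 1-1010✓ 1-1011✓ 10-011 10010- 101-10 1010-0✓ 10101-✓ 11-010 1110-0✓ 11101-✓
Round 2: -1101- 011--1 1-10-0 1-101-
PIs = {-01000, -01110, -1101-, 0-1001, 0-1111, 00-001, 000010, 00100-, 00111-, 01-111, 010000, 011--1, 1-0100, 1-10-0, 1-101-, 10-011, 10010-, 101-10, 11-010}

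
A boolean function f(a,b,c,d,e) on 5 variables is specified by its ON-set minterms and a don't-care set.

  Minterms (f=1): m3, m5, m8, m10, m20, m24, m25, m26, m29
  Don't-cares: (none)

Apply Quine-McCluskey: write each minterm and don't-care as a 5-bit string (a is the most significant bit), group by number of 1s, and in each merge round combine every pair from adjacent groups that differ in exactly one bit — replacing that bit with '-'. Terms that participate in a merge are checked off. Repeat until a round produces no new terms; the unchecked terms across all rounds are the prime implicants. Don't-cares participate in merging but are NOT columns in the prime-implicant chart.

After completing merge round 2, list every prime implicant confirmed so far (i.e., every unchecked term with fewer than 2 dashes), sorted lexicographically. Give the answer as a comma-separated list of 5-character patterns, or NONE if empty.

Round 0: 00011 00101 01000✓ 01010✓ 10100 11000✓ 11001✓ 11010✓ 11101✓
Round 1: -1000✓ -1010✓ 010-0✓ 11-01 110-0✓ 1100-
Round 2: -10-0
PIs = {-10-0, 00011, 00101, 10100, 11-01, 1100-}

00011, 00101, 10100, 11-01, 1100-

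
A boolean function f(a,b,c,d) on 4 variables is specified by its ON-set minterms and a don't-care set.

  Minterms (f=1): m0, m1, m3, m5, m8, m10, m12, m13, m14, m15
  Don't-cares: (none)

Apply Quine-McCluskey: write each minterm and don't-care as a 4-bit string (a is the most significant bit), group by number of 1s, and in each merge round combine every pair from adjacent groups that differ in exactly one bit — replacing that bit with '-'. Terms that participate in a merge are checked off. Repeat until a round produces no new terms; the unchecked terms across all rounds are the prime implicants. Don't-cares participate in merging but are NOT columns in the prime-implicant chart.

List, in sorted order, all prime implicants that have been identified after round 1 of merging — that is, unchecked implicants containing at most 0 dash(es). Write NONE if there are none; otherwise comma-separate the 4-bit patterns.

NONE

[col 0] 0000*, 0001*, 0011*, 0101*, 1000*, 1010*, 1100*, 1101*, 1110*, 1111*
[col 1] -000, -101, 0-01, 00-1, 000-, 1-00*, 1-10*, 10-0*, 11-0*, 11-1*, 110-*, 111-*
[col 2] 1--0, 11--
Prime implicants: -000, -101, 0-01, 00-1, 000-, 1--0, 11--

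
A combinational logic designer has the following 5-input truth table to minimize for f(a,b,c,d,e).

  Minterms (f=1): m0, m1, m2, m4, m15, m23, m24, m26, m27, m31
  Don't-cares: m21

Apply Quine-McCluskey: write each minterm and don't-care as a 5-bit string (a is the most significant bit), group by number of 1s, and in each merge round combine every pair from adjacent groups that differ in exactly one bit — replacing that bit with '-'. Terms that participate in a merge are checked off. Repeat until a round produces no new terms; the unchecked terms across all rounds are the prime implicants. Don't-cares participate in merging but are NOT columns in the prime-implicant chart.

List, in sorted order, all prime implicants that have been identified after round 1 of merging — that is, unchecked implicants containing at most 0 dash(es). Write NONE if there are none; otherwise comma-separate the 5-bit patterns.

Round 0: 00000✓ 00001✓ 00010✓ 00100✓ 01111✓ 10101✓ 10111✓ 11000✓ 11010✓ 11011✓ 11111✓
Round 1: -1111 00-00 000-0 0000- 1-111 101-1 11-11 110-0 1101-
PIs = {-1111, 00-00, 000-0, 0000-, 1-111, 101-1, 11-11, 110-0, 1101-}

NONE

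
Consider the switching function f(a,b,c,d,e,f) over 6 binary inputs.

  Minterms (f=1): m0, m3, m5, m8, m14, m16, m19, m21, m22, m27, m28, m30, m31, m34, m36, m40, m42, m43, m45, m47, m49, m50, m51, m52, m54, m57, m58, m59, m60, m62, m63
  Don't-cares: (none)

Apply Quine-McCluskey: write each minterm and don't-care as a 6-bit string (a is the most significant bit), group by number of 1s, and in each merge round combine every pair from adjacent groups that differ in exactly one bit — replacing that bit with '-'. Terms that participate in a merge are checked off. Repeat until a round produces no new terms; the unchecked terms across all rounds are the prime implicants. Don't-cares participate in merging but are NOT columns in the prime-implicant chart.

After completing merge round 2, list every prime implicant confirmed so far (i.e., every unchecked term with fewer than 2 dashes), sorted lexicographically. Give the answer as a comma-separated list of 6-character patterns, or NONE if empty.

-01000, 0-0000, 0-0011, 0-0101, 0-1110, 00-000, 1-0100, 1010-0, 1011-1

size-2^0 implicants → 000000(✓)  000011(✓)  000101(✓)  001000(✓)  001110(✓)  010000(✓)  010011(✓)  010101(✓)  010110(✓)  011011(✓)  011100(✓)  011110(✓)  011111(✓)  100010(✓)  100100(✓)  101000(✓)  101010(✓)  101011(✓)  101101(✓)  101111(✓)  110001(✓)  110010(✓)  110011(✓)  110100(✓)  110110(✓)  111001(✓)  111010(✓)  111011(✓)  111100(✓)  111110(✓)  111111(✓)
size-2^1 implicants → -01000  -10011(✓)  -10110(✓)  -11011(✓)  -11100(✓)  -11110(✓)  -11111(✓)  0-0000  0-0011  0-0101  0-1110  00-000  01-011(✓)  01-110(✓)  011-11(✓)  0111-0(✓)  01111-(✓)  1-0010(✓)  1-0100  1-1010(✓)  1-1011(✓)  1-1111(✓)  10-010(✓)  101-11(✓)  1010-0  10101-(✓)  1011-1  11-001(✓)  11-010(✓)  11-011(✓)  11-100(✓)  11-110(✓)  110-10(✓)  1100-1(✓)  11001-(✓)  1101-0(✓)  111-10(✓)  111-11(✓)  1110-1(✓)  11101-(✓)  1111-0(✓)  11111-(✓)
size-2^2 implicants → -1-011  -1-110  -11-11  -111-0  -1111-  1--010  1-1-11  1-101-  11--10  11-0-1  11-01-  11-1-0  111-1-
Unchecked terms (primes): -01000, -1-011, -1-110, -11-11, -111-0, -1111-, 0-0000, 0-0011, 0-0101, 0-1110, 00-000, 1--010, 1-0100, 1-1-11, 1-101-, 1010-0, 1011-1, 11--10, 11-0-1, 11-01-, 11-1-0, 111-1-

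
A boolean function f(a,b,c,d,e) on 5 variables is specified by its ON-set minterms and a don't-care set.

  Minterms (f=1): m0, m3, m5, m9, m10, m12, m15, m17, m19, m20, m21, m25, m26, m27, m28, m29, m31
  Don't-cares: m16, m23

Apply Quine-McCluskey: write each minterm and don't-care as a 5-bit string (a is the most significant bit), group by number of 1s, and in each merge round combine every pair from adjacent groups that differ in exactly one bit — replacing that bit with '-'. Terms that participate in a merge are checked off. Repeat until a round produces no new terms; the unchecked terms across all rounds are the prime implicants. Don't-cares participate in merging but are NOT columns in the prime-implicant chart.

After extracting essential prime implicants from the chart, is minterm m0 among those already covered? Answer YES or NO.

YES

[col 0] 00000*, 00011*, 00101*, 01001*, 01010*, 01100*, 01111*, 10000*, 10001*, 10011*, 10100*, 10101*, 10111*, 11001*, 11010*, 11011*, 11100*, 11101*, 11111*
[col 1] -0000, -0011, -0101, -1001, -1010, -1100, -1111, 1-001*, 1-011*, 1-100*, 1-101*, 1-111*, 10-00*, 10-01*, 10-11*, 100-1*, 1000-*, 101-1*, 1010-*, 11-01*, 11-11*, 110-1*, 1101-, 111-1*, 1110-*
[col 2] 1--01*, 1--11*, 1-0-1*, 1-1-1*, 1-10-, 10--1*, 10-0-, 11--1*
[col 3] 1---1
Prime implicants: -0000, -0011, -0101, -1001, -1010, -1100, -1111, 1---1, 1-10-, 10-0-, 1101-
PI chart (minterm → PIs covering it):
  0 | -0000  (sole → essential)
  3 | -0011  (sole → essential)
  5 | -0101  (sole → essential)
  9 | -1001  (sole → essential)
  10 | -1010  (sole → essential)
  12 | -1100  (sole → essential)
  15 | -1111  (sole → essential)
  17 | 1---1,10-0-
  19 | -0011,1---1
  20 | 1-10-,10-0-
  21 | -0101,1---1,1-10-,10-0-
  25 | -1001,1---1
  26 | -1010,1101-
  27 | 1---1,1101-
  28 | -1100,1-10-
  29 | 1---1,1-10-
  31 | -1111,1---1
Essential prime implicants: -0000, -0011, -0101, -1001, -1010, -1100, -1111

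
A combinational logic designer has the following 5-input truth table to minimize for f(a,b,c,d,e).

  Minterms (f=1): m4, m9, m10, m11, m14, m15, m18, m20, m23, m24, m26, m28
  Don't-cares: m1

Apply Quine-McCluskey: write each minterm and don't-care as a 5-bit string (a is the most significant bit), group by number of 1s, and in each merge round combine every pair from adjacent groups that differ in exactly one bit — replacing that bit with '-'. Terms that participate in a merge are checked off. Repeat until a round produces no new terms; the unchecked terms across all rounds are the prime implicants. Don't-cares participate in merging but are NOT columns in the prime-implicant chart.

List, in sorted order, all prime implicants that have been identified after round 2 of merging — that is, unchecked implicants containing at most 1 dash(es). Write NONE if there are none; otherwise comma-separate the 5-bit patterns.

Round 0: 00001✓ 00100✓ 01001✓ 01010✓ 01011✓ 01110✓ 01111✓ 10010✓ 10100✓ 10111 11000✓ 11010✓ 11100✓
Round 1: -0100 -1010 0-001 01-10✓ 01-11✓ 010-1 0101-✓ 0111-✓ 1-010 1-100 11-00 110-0
Round 2: 01-1-
PIs = {-0100, -1010, 0-001, 01-1-, 010-1, 1-010, 1-100, 10111, 11-00, 110-0}

-0100, -1010, 0-001, 010-1, 1-010, 1-100, 10111, 11-00, 110-0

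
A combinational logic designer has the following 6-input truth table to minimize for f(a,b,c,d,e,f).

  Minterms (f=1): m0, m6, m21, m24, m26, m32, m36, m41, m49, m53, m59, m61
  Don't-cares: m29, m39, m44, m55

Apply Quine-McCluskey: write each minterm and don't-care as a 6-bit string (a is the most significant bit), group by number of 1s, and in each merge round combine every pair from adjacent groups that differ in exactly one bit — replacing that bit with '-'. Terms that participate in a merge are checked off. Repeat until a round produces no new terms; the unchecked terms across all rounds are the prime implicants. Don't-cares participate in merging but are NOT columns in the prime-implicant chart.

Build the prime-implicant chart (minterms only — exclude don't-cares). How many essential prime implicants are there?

7

size-2^0 implicants → 000000(✓)  000110  010101(✓)  011000(✓)  011010(✓)  011101(✓)  100000(✓)  100100(✓)  100111(✓)  101001  101100(✓)  110001(✓)  110101(✓)  110111(✓)  111011  111101(✓)
size-2^1 implicants → -00000  -10101(✓)  -11101(✓)  01-101(✓)  0110-0  1-0111  10-100  100-00  11-101(✓)  110-01  1101-1
size-2^2 implicants → -1-101
Unchecked terms (primes): -00000, -1-101, 000110, 0110-0, 1-0111, 10-100, 100-00, 101001, 110-01, 1101-1, 111011
Minterm coverage:
  m0 ⊆ -00000 [E]
  m6 ⊆ 000110 [E]
  m21 ⊆ -1-101 [E]
  m24 ⊆ 0110-0 [E]
  m26 ⊆ 0110-0 [E]
  m32 ⊆ -00000,100-00
  m36 ⊆ 10-100,100-00
  m41 ⊆ 101001 [E]
  m49 ⊆ 110-01 [E]
  m53 ⊆ -1-101,110-01,1101-1
  m59 ⊆ 111011 [E]
  m61 ⊆ -1-101 [E]
E = {-00000, -1-101, 000110, 0110-0, 101001, 110-01, 111011}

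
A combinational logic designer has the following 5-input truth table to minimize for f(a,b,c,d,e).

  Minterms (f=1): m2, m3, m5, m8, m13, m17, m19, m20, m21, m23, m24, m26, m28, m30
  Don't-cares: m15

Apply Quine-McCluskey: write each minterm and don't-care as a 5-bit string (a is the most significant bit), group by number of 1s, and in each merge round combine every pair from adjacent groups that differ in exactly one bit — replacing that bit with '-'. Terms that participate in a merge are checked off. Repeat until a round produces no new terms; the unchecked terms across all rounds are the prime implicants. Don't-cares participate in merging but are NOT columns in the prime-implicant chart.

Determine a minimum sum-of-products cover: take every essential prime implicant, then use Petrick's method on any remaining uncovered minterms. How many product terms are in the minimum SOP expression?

6

Round 0: 00010✓ 00011✓ 00101✓ 01000✓ 01101✓ 01111✓ 10001✓ 10011✓ 10100✓ 10101✓ 10111✓ 11000✓ 11010✓ 11100✓ 11110✓
Round 1: -0011 -0101 -1000 0-101 0001- 011-1 1-100 10-01✓ 10-11✓ 100-1✓ 101-1✓ 1010- 11-00✓ 11-10✓ 110-0✓ 111-0✓
Round 2: 10--1 11--0
PIs = {-0011, -0101, -1000, 0-101, 0001-, 011-1, 1-100, 10--1, 1010-, 11--0}
Coverage chart:
  m2: 0001- ←essential
  m3: -0011,0001-
  m5: -0101,0-101
  m8: -1000 ←essential
  m13: 0-101,011-1
  m17: 10--1 ←essential
  m19: -0011,10--1
  m20: 1-100,1010-
  m21: -0101,10--1,1010-
  m23: 10--1 ←essential
  m24: -1000,11--0
  m26: 11--0 ←essential
  m28: 1-100,11--0
  m30: 11--0 ←essential
Essential: -1000, 0001-, 10--1, 11--0
Petrick residual → 0-101, 1-100
Min cover (6 terms): bc'd'e' + a'cd'e + a'b'c'd + acd'e' + ab'e + abe'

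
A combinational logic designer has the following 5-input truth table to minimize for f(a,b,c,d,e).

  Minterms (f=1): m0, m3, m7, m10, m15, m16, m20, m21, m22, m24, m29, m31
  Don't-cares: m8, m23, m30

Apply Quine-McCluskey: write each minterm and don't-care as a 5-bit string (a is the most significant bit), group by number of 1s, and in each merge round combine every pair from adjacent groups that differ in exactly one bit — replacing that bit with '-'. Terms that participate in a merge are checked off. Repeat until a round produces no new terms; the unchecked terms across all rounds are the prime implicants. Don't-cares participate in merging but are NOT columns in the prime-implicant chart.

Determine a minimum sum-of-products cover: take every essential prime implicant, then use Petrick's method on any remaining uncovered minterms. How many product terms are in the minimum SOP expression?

size-2^0 implicants → 00000(✓)  00011(✓)  00111(✓)  01000(✓)  01010(✓)  01111(✓)  10000(✓)  10100(✓)  10101(✓)  10110(✓)  10111(✓)  11000(✓)  11101(✓)  11110(✓)  11111(✓)
size-2^1 implicants → -0000(✓)  -0111(✓)  -1000(✓)  -1111(✓)  0-000(✓)  0-111(✓)  00-11  010-0  1-000(✓)  1-101(✓)  1-110(✓)  1-111(✓)  10-00  101-0(✓)  101-1(✓)  1010-(✓)  1011-(✓)  111-1(✓)  1111-(✓)
size-2^2 implicants → --000  --111  1-1-1  1-11-  101--
Unchecked terms (primes): --000, --111, 00-11, 010-0, 1-1-1, 1-11-, 10-00, 101--
Minterm coverage:
  m0 ⊆ --000 [E]
  m3 ⊆ 00-11 [E]
  m7 ⊆ --111,00-11
  m10 ⊆ 010-0 [E]
  m15 ⊆ --111 [E]
  m16 ⊆ --000,10-00
  m20 ⊆ 10-00,101--
  m21 ⊆ 1-1-1,101--
  m22 ⊆ 1-11-,101--
  m24 ⊆ --000 [E]
  m29 ⊆ 1-1-1 [E]
  m31 ⊆ --111,1-1-1,1-11-
E = {--000, --111, 00-11, 010-0, 1-1-1}
Petrick residual → 101--
Cover = c'd'e' + cde + a'b'de + a'bc'e' + ace + ab'c  |cover|=6

6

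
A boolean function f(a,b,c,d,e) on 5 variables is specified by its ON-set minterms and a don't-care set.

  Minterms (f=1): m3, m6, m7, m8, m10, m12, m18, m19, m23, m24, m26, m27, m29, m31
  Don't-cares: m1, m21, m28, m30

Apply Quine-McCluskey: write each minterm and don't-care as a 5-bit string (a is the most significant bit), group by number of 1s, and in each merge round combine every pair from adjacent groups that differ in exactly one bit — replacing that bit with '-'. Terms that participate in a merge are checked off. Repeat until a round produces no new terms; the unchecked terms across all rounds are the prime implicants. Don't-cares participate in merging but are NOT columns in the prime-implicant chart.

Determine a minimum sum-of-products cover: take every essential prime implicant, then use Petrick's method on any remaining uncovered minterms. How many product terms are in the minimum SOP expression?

6

[col 0] 00001*, 00011*, 00110*, 00111*, 01000*, 01010*, 01100*, 10010*, 10011*, 10101*, 10111*, 11000*, 11010*, 11011*, 11100*, 11101*, 11110*, 11111*
[col 1] -0011*, -0111*, -1000*, -1010*, -1100*, 00-11*, 000-1, 0011-, 01-00*, 010-0*, 1-010*, 1-011*, 1-101*, 1-111*, 10-11*, 1001-*, 101-1*, 11-00*, 11-10*, 11-11*, 110-0*, 1101-*, 111-0*, 111-1*, 1110-*, 1111-*
[col 2] -0-11, -1-00, -10-0, 1--11, 1-01-, 1-1-1, 11--0, 11-1-, 111--
Prime implicants: -0-11, -1-00, -10-0, 000-1, 0011-, 1--11, 1-01-, 1-1-1, 11--0, 11-1-, 111--
PI chart (minterm → PIs covering it):
  3 | -0-11,000-1
  6 | 0011-  (sole → essential)
  7 | -0-11,0011-
  8 | -1-00,-10-0
  10 | -10-0  (sole → essential)
  12 | -1-00  (sole → essential)
  18 | 1-01-  (sole → essential)
  19 | -0-11,1--11,1-01-
  23 | -0-11,1--11,1-1-1
  24 | -1-00,-10-0,11--0
  26 | -10-0,1-01-,11--0,11-1-
  27 | 1--11,1-01-,11-1-
  29 | 1-1-1,111--
  31 | 1--11,1-1-1,11-1-,111--
Essential prime implicants: -1-00, -10-0, 0011-, 1-01-
Petrick residual → -0-11, 1-1-1
Minimum SOP uses 6 PIs: b'de + bd'e' + bc'e' + a'b'cd + ac'd + ace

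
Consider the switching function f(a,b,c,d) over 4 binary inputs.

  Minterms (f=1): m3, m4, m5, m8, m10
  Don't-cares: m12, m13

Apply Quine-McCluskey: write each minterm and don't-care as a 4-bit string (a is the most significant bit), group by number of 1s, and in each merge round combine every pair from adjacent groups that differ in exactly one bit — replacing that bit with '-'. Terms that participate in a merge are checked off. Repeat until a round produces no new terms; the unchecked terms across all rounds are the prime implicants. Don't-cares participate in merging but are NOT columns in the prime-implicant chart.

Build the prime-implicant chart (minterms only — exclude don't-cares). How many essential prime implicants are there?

[col 0] 0011, 0100*, 0101*, 1000*, 1010*, 1100*, 1101*
[col 1] -100*, -101*, 010-*, 1-00, 10-0, 110-*
[col 2] -10-
Prime implicants: -10-, 0011, 1-00, 10-0
PI chart (minterm → PIs covering it):
  3 | 0011  (sole → essential)
  4 | -10-  (sole → essential)
  5 | -10-  (sole → essential)
  8 | 1-00,10-0
  10 | 10-0  (sole → essential)
Essential prime implicants: -10-, 0011, 10-0

3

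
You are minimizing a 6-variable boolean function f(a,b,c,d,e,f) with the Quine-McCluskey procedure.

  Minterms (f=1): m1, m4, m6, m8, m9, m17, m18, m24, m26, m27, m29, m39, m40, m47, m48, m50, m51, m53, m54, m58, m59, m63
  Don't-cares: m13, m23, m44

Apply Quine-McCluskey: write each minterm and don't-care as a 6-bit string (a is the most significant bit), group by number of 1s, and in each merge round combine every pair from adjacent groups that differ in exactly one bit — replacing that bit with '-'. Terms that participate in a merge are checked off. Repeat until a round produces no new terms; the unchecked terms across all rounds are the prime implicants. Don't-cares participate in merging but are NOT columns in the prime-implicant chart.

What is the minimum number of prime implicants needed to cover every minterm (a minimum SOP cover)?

14

Round 0: 000001✓ 000100✓ 000110✓ 001000✓ 001001✓ 001101✓ 010001✓ 010010✓ 010111 011000✓ 011010✓ 011011✓ 011101✓ 100111✓ 101000✓ 101100✓ 101111✓ 110000✓ 110010✓ 110011✓ 110101 110110✓ 111010✓ 111011✓ 111111✓
Round 1: -01000 -10010✓ -11010✓ -11011✓ 0-0001 0-1000 0-1101 00-001 0001-0 001-01 00100- 01-010✓ 0110-0 01101-✓ 1-1111 10-111 101-00 11-010✓ 11-011✓ 110-10 1100-0 11001-✓ 111-11 11101-✓
Round 2: -1-010 -1101- 11-01-
PIs = {-01000, -1-010, -1101-, 0-0001, 0-1000, 0-1101, 00-001, 0001-0, 001-01, 00100-, 010111, 0110-0, 1-1111, 10-111, 101-00, 11-01-, 110-10, 1100-0, 110101, 111-11}
Coverage chart:
  m1: 0-0001,00-001
  m4: 0001-0 ←essential
  m6: 0001-0 ←essential
  m8: -01000,0-1000,00100-
  m9: 00-001,001-01,00100-
  m17: 0-0001 ←essential
  m18: -1-010 ←essential
  m24: 0-1000,0110-0
  m26: -1-010,-1101-,0110-0
  m27: -1101- ←essential
  m29: 0-1101 ←essential
  m39: 10-111 ←essential
  m40: -01000,101-00
  m47: 1-1111,10-111
  m48: 1100-0 ←essential
  m50: -1-010,11-01-,110-10,1100-0
  m51: 11-01- ←essential
  m53: 110101 ←essential
  m54: 110-10 ←essential
  m58: -1-010,-1101-,11-01-
  m59: -1101-,11-01-,111-11
  m63: 1-1111,111-11
Essential: -1-010, -1101-, 0-0001, 0-1101, 0001-0, 10-111, 11-01-, 110-10, 1100-0, 110101
Petrick residual → -01000, 0-1000, 00-001, 1-1111
Min cover (14 terms): b'cd'e'f' + bd'ef' + bcd'e + a'c'd'e'f + a'cd'e'f' + a'cde'f + a'b'd'e'f + a'b'c'df' + acdef + ab'def + abd'e + abc'ef' + abc'd'f' + abc'de'f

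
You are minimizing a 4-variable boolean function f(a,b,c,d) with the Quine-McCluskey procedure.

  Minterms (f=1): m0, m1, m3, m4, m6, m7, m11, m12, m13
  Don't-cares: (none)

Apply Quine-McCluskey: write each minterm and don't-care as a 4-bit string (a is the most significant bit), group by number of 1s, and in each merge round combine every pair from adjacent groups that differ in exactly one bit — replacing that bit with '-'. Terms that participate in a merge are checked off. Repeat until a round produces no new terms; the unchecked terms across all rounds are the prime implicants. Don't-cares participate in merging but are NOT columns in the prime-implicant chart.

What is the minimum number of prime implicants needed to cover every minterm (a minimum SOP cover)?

5

[col 0] 0000*, 0001*, 0011*, 0100*, 0110*, 0111*, 1011*, 1100*, 1101*
[col 1] -011, -100, 0-00, 0-11, 00-1, 000-, 01-0, 011-, 110-
Prime implicants: -011, -100, 0-00, 0-11, 00-1, 000-, 01-0, 011-, 110-
PI chart (minterm → PIs covering it):
  0 | 0-00,000-
  1 | 00-1,000-
  3 | -011,0-11,00-1
  4 | -100,0-00,01-0
  6 | 01-0,011-
  7 | 0-11,011-
  11 | -011  (sole → essential)
  12 | -100,110-
  13 | 110-  (sole → essential)
Essential prime implicants: -011, 110-
Petrick residual → -100, 000-, 011-
Minimum SOP uses 5 PIs: b'cd + bc'd' + a'b'c' + a'bc + abc'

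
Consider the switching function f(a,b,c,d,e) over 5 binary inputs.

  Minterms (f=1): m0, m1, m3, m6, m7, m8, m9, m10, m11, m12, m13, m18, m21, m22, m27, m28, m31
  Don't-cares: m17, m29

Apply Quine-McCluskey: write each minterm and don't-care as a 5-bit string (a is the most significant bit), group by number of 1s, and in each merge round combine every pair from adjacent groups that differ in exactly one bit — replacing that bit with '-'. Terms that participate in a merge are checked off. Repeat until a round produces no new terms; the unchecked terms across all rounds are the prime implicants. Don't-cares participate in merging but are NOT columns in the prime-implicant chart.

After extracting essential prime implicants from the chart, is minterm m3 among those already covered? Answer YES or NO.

NO

size-2^0 implicants → 00000(✓)  00001(✓)  00011(✓)  00110(✓)  00111(✓)  01000(✓)  01001(✓)  01010(✓)  01011(✓)  01100(✓)  01101(✓)  10001(✓)  10010(✓)  10101(✓)  10110(✓)  11011(✓)  11100(✓)  11101(✓)  11111(✓)
size-2^1 implicants → -0001  -0110  -1011  -1100(✓)  -1101(✓)  0-000(✓)  0-001(✓)  0-011(✓)  00-11  000-1(✓)  0000-(✓)  0011-  01-00(✓)  01-01(✓)  010-0(✓)  010-1(✓)  0100-(✓)  0101-(✓)  0110-(✓)  1-101  10-01  10-10  11-11  111-1  1110-(✓)
size-2^2 implicants → -110-  0-0-1  0-00-  01-0-  010--
Unchecked terms (primes): -0001, -0110, -1011, -110-, 0-0-1, 0-00-, 00-11, 0011-, 01-0-, 010--, 1-101, 10-01, 10-10, 11-11, 111-1
Minterm coverage:
  m0 ⊆ 0-00- [E]
  m1 ⊆ -0001,0-0-1,0-00-
  m3 ⊆ 0-0-1,00-11
  m6 ⊆ -0110,0011-
  m7 ⊆ 00-11,0011-
  m8 ⊆ 0-00-,01-0-,010--
  m9 ⊆ 0-0-1,0-00-,01-0-,010--
  m10 ⊆ 010-- [E]
  m11 ⊆ -1011,0-0-1,010--
  m12 ⊆ -110-,01-0-
  m13 ⊆ -110-,01-0-
  m18 ⊆ 10-10 [E]
  m21 ⊆ 1-101,10-01
  m22 ⊆ -0110,10-10
  m27 ⊆ -1011,11-11
  m28 ⊆ -110- [E]
  m31 ⊆ 11-11,111-1
E = {-110-, 0-00-, 010--, 10-10}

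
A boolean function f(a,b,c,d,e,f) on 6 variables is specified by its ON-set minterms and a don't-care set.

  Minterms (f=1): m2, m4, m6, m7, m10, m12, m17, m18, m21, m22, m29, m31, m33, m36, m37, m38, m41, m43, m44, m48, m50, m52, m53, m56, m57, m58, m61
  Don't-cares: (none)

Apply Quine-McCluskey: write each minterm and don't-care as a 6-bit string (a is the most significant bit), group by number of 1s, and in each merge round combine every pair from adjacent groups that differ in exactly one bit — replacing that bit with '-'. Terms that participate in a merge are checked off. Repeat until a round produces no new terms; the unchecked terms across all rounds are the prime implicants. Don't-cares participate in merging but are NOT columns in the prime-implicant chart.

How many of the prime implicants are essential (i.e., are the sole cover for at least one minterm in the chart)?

size-2^0 implicants → 000010(✓)  000100(✓)  000110(✓)  000111(✓)  001010(✓)  001100(✓)  010001(✓)  010010(✓)  010101(✓)  010110(✓)  011101(✓)  011111(✓)  100001(✓)  100100(✓)  100101(✓)  100110(✓)  101001(✓)  101011(✓)  101100(✓)  110000(✓)  110010(✓)  110100(✓)  110101(✓)  111000(✓)  111001(✓)  111010(✓)  111101(✓)
size-2^1 implicants → -00100(✓)  -00110(✓)  -01100(✓)  -10010  -10101(✓)  -11101(✓)  0-0010(✓)  0-0110(✓)  00-010  00-100(✓)  000-10(✓)  0001-0(✓)  00011-  01-101(✓)  010-01  010-10(✓)  0111-1  1-0100(✓)  1-0101(✓)  1-1001  10-001  10-100(✓)  100-01  1001-0(✓)  10010-(✓)  1010-1  11-000(✓)  11-010(✓)  11-101(✓)  110-00  1100-0(✓)  11010-(✓)  111-01  1110-0(✓)  11100-
size-2^2 implicants → -0-100  -001-0  -1-101  0-0-10  1-010-  11-0-0
Unchecked terms (primes): -0-100, -001-0, -1-101, -10010, 0-0-10, 00-010, 00011-, 010-01, 0111-1, 1-010-, 1-1001, 10-001, 100-01, 1010-1, 11-0-0, 110-00, 111-01, 11100-
Minterm coverage:
  m2 ⊆ 0-0-10,00-010
  m4 ⊆ -0-100,-001-0
  m6 ⊆ -001-0,0-0-10,00011-
  m7 ⊆ 00011- [E]
  m10 ⊆ 00-010 [E]
  m12 ⊆ -0-100 [E]
  m17 ⊆ 010-01 [E]
  m18 ⊆ -10010,0-0-10
  m21 ⊆ -1-101,010-01
  m22 ⊆ 0-0-10 [E]
  m29 ⊆ -1-101,0111-1
  m31 ⊆ 0111-1 [E]
  m33 ⊆ 10-001,100-01
  m36 ⊆ -0-100,-001-0,1-010-
  m37 ⊆ 1-010-,100-01
  m38 ⊆ -001-0 [E]
  m41 ⊆ 1-1001,10-001,1010-1
  m43 ⊆ 1010-1 [E]
  m44 ⊆ -0-100 [E]
  m48 ⊆ 11-0-0,110-00
  m50 ⊆ -10010,11-0-0
  m52 ⊆ 1-010-,110-00
  m53 ⊆ -1-101,1-010-
  m56 ⊆ 11-0-0,11100-
  m57 ⊆ 1-1001,111-01,11100-
  m58 ⊆ 11-0-0 [E]
  m61 ⊆ -1-101,111-01
E = {-0-100, -001-0, 0-0-10, 00-010, 00011-, 010-01, 0111-1, 1010-1, 11-0-0}

9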